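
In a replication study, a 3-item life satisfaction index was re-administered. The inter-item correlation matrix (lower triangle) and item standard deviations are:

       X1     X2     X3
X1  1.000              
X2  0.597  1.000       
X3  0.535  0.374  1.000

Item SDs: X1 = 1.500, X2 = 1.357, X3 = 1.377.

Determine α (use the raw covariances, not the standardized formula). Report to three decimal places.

Σσ²ᵢ = 1.500² + 1.357² + 1.377² = 5.9876
Covariances σ_ij = r_ij · s_i · s_j:
  σ(X1,X2) = 0.597 × 1.500 × 1.357 = 1.2152
  σ(X1,X3) = 0.535 × 1.500 × 1.377 = 1.1050
  σ(X2,X3) = 0.374 × 1.357 × 1.377 = 0.6989
σ²_T = Σσ²ᵢ + 2·Σσ_ij = 5.9876 + 2 × 3.0191 = 12.0258
α = (3/2)·(1 − 5.9876/12.0258) = 0.753

α = 0.753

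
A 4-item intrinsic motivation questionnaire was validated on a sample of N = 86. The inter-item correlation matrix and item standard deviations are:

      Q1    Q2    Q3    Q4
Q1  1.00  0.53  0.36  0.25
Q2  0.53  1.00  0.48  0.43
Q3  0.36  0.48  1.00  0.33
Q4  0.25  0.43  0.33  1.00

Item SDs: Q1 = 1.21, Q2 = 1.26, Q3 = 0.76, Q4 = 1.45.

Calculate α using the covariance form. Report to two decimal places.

Σσ²ᵢ = 1.21² + 1.26² + 0.76² + 1.45² = 5.7318
Covariances σ_ij = r_ij · s_i · s_j:
  σ(Q1,Q2) = 0.53 × 1.21 × 1.26 = 0.8080
  σ(Q1,Q3) = 0.36 × 1.21 × 0.76 = 0.3311
  σ(Q1,Q4) = 0.25 × 1.21 × 1.45 = 0.4386
  σ(Q2,Q3) = 0.48 × 1.26 × 0.76 = 0.4596
  σ(Q2,Q4) = 0.43 × 1.26 × 1.45 = 0.7856
  σ(Q3,Q4) = 0.33 × 0.76 × 1.45 = 0.3637
σ²_T = Σσ²ᵢ + 2·Σσ_ij = 5.7318 + 2 × 3.1866 = 12.1050
α = (4/3)·(1 − 5.7318/12.1050) = 0.70

α = 0.70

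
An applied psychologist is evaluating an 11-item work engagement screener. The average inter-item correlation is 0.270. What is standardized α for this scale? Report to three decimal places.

Standardized α = k·r̄ / (1 + (k−1)·r̄) = 11 × 0.270 / (1 + 10 × 0.270)
  = 2.9700 / 3.7000 = 0.803

α = 0.803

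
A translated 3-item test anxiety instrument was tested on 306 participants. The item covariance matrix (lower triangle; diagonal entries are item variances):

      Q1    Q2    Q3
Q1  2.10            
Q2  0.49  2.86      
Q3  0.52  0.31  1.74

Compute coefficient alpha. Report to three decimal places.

coefficient alpha = 0.424

Σσ²ᵢ = 2.10 + 2.86 + 1.74 = 6.70
Sum of the distinct covariances = 1.32
σ²_T = 6.70 + 2 × 1.32 = 9.34
α = (k/(k−1))·(1 − Σσ²ᵢ/σ²_T) = (3/2)·(1 − 6.70/9.34) = 0.424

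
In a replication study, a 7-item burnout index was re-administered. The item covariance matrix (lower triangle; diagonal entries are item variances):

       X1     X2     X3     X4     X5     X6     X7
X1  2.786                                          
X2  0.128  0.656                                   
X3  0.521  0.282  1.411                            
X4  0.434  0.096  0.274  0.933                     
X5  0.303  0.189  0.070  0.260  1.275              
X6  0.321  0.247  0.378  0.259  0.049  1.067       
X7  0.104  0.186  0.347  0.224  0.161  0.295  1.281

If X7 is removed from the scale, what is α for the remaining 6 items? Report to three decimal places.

α = 0.581

Remaining items: X1, X2, X3, X4, X5, X6 (k = 6).
Σσ²ᵢ = 2.786 + 0.656 + 1.411 + 0.933 + 1.275 + 1.067 = 8.128
Var(T) = 8.128 + 2 × 3.811 = 15.750
α (item deleted) = (6/5)·(1 − 8.128/15.750) = 0.581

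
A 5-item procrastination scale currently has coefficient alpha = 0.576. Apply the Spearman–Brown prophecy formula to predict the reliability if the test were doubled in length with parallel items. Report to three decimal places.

Length factor m = 2
α' = m·α / (1 + (m−1)·α)
   = 2 × 0.576 / (1 + (2 − 1) × 0.576)
   = 1.1520 / 1.5760 = 0.731

predicted reliability = 0.731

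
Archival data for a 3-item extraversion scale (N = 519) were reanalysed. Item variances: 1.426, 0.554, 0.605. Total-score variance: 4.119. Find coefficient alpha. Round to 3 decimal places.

coefficient alpha = 0.559

ΣVar(i) = 1.426 + 0.554 + 0.605 = 2.585
α = (k/(k−1))·(1 − ΣVar(i)/σ²_T) = (3/2)·(1 − 2.585/4.119) = 0.559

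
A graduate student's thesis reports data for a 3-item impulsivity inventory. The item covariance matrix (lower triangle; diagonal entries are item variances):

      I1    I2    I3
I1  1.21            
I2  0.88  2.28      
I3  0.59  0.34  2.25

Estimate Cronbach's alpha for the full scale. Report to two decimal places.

ΣVar(i) = 1.21 + 2.28 + 2.25 = 5.74
Sum of off-diagonal covariances = 1.81
total variance = 5.74 + 2 × 1.81 = 9.36
α = (k/(k−1))·(1 − ΣVar(i)/total variance) = (3/2)·(1 − 5.74/9.36) = 0.58

α = 0.58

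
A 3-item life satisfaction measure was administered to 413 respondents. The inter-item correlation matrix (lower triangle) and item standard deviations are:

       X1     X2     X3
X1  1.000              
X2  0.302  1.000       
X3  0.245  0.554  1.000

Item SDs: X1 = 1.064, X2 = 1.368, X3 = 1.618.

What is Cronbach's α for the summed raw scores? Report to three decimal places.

Cronbach's α = 0.639

Σσ²ᵢ = 1.064² + 1.368² + 1.618² = 5.6214
Covariances σ_ij = r_ij · s_i · s_j:
  σ(X1,X2) = 0.302 × 1.064 × 1.368 = 0.4396
  σ(X1,X3) = 0.245 × 1.064 × 1.618 = 0.4218
  σ(X2,X3) = 0.554 × 1.368 × 1.618 = 1.2262
σ²_T = Σσ²ᵢ + 2·Σσ_ij = 5.6214 + 2 × 2.0876 = 9.7966
α = (3/2)·(1 − 5.6214/9.7966) = 0.639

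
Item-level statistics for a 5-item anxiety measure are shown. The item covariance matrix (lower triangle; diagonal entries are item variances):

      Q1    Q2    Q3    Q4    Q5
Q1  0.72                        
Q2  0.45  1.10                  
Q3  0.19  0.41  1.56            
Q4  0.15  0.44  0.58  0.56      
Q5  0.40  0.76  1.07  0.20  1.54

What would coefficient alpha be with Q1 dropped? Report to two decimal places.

α = 0.79

Remaining items: Q2, Q3, Q4, Q5 (k = 4).
Σσᵢ² = 1.10 + 1.56 + 0.56 + 1.54 = 4.76
σ²_T = 4.76 + 2 × 3.46 = 11.68
α (item deleted) = (4/3)·(1 − 4.76/11.68) = 0.79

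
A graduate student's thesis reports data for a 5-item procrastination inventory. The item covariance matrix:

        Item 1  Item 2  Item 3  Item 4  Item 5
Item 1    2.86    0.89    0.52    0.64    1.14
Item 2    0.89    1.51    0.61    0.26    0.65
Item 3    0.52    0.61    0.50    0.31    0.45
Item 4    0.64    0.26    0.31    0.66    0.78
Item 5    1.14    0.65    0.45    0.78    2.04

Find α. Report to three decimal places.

α = 0.779

Σσ²ᵢ = 2.86 + 1.51 + 0.50 + 0.66 + 2.04 = 7.57
Sum of the distinct covariances = 6.25
Var(T) = 7.57 + 2 × 6.25 = 20.07
α = (k/(k−1))·(1 − Σσ²ᵢ/Var(T)) = (5/4)·(1 − 7.57/20.07) = 0.779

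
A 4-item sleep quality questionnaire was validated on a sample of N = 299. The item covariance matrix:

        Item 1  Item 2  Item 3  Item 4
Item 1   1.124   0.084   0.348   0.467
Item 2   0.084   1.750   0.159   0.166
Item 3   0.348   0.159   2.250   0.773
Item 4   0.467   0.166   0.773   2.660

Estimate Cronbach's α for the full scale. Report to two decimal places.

ΣVar(i) = 1.124 + 1.750 + 2.250 + 2.660 = 7.784
Sum of the distinct covariances = 1.997
σ²_total = 7.784 + 2 × 1.997 = 11.778
α = (k/(k−1))·(1 − ΣVar(i)/σ²_total) = (4/3)·(1 − 7.784/11.778) = 0.45

α = 0.45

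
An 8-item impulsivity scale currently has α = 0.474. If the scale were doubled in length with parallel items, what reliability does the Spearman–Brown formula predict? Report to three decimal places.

Length factor m = 2
α' = m·α / (1 + (m−1)·α)
   = 2 × 0.474 / (1 + (2 − 1) × 0.474)
   = 0.9480 / 1.4740 = 0.643

predicted reliability = 0.643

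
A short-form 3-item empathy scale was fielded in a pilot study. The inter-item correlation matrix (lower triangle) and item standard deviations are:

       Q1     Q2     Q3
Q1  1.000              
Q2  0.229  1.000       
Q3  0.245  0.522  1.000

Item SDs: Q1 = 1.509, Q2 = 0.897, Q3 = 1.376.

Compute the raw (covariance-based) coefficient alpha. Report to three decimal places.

Σσ²ᵢ = 1.509² + 0.897² + 1.376² = 4.9751
Covariances σ_ij = r_ij · s_i · s_j:
  σ(Q1,Q2) = 0.229 × 1.509 × 0.897 = 0.3100
  σ(Q1,Q3) = 0.245 × 1.509 × 1.376 = 0.5087
  σ(Q2,Q3) = 0.522 × 0.897 × 1.376 = 0.6443
σ²_T = Σσ²ᵢ + 2·Σσ_ij = 4.9751 + 2 × 1.4630 = 7.9011
α = (3/2)·(1 − 4.9751/7.9011) = 0.555

α = 0.555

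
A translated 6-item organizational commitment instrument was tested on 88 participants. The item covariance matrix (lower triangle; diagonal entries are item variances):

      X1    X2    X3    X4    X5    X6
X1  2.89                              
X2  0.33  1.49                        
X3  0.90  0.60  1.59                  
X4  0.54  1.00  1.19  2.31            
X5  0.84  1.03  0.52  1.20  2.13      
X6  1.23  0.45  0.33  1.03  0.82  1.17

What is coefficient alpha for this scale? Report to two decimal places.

coefficient alpha = 0.81

sum of item variances = 2.89 + 1.49 + 1.59 + 2.31 + 2.13 + 1.17 = 11.58
Sum of off-diagonal covariances = 12.01
Var(T) = 11.58 + 2 × 12.01 = 35.60
α = (k/(k−1))·(1 − sum of item variances/Var(T)) = (6/5)·(1 − 11.58/35.60) = 0.81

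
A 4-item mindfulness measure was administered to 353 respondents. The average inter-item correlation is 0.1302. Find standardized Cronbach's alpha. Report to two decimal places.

α = 0.37

Standardized α = k·r̄ / (1 + (k−1)·r̄) = 4 × 0.1302 / (1 + 3 × 0.1302)
  = 0.5208 / 1.3906 = 0.37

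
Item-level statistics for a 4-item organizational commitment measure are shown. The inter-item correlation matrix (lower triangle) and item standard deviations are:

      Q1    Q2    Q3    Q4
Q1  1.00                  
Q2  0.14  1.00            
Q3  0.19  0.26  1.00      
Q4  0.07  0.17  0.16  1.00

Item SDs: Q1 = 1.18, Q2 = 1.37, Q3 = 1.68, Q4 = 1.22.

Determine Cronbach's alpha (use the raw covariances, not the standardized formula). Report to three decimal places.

Cronbach's alpha = 0.447

Σσ²ᵢ = 1.18² + 1.37² + 1.68² + 1.22² = 7.5801
Covariances σ_ij = r_ij · s_i · s_j:
  σ(Q1,Q2) = 0.14 × 1.18 × 1.37 = 0.2263
  σ(Q1,Q3) = 0.19 × 1.18 × 1.68 = 0.3767
  σ(Q1,Q4) = 0.07 × 1.18 × 1.22 = 0.1008
  σ(Q2,Q3) = 0.26 × 1.37 × 1.68 = 0.5984
  σ(Q2,Q4) = 0.17 × 1.37 × 1.22 = 0.2841
  σ(Q3,Q4) = 0.16 × 1.68 × 1.22 = 0.3279
σ²_T = Σσ²ᵢ + 2·Σσ_ij = 7.5801 + 2 × 1.9142 = 11.4085
α = (4/3)·(1 − 7.5801/11.4085) = 0.447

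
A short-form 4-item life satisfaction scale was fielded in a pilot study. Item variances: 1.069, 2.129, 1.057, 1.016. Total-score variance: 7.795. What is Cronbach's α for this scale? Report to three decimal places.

ΣVar(i) = 1.069 + 2.129 + 1.057 + 1.016 = 5.271
α = (k/(k−1))·(1 − ΣVar(i)/σ²_total) = (4/3)·(1 − 5.271/7.795) = 0.432

α = 0.432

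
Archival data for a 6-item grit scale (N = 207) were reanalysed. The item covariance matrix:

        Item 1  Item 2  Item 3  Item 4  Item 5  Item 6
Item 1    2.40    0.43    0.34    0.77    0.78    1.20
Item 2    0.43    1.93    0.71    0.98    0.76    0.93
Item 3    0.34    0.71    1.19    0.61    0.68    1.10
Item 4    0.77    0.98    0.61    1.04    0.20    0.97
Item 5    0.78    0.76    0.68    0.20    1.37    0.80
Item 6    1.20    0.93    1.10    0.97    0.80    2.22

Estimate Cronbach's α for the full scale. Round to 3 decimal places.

Cronbach's α = 0.827

ΣVar(i) = 2.40 + 1.93 + 1.19 + 1.04 + 1.37 + 2.22 = 10.15
Sum of off-diagonal covariances = 11.26
Var(T) = 10.15 + 2 × 11.26 = 32.67
α = (k/(k−1))·(1 − ΣVar(i)/Var(T)) = (6/5)·(1 − 10.15/32.67) = 0.827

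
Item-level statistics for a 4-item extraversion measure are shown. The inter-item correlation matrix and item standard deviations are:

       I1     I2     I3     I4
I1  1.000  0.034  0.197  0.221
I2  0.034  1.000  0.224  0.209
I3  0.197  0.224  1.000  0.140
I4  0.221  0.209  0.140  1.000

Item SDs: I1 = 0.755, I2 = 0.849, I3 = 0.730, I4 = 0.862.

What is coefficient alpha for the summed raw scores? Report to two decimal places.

coefficient alpha = 0.45

Σσ²ᵢ = 0.755² + 0.849² + 0.730² + 0.862² = 2.5668
Covariances σ_ij = r_ij · s_i · s_j:
  σ(I1,I2) = 0.034 × 0.755 × 0.849 = 0.0218
  σ(I1,I3) = 0.197 × 0.755 × 0.730 = 0.1086
  σ(I1,I4) = 0.221 × 0.755 × 0.862 = 0.1438
  σ(I2,I3) = 0.224 × 0.849 × 0.730 = 0.1388
  σ(I2,I4) = 0.209 × 0.849 × 0.862 = 0.1530
  σ(I3,I4) = 0.140 × 0.730 × 0.862 = 0.0881
σ²_T = Σσ²ᵢ + 2·Σσ_ij = 2.5668 + 2 × 0.6541 = 3.8750
α = (4/3)·(1 − 2.5668/3.8750) = 0.45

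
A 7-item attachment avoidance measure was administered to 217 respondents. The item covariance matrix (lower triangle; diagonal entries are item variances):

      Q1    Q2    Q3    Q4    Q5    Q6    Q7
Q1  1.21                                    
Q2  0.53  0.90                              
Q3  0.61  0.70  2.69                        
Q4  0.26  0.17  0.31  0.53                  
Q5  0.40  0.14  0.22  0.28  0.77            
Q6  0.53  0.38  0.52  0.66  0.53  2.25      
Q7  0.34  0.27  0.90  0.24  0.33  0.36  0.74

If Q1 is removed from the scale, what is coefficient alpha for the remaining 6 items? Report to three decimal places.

coefficient alpha = 0.725

Remaining items: Q2, Q3, Q4, Q5, Q6, Q7 (k = 6).
ΣVar(i) = 0.90 + 2.69 + 0.53 + 0.77 + 2.25 + 0.74 = 7.88
σ²_T = 7.88 + 2 × 6.01 = 19.90
α (item deleted) = (6/5)·(1 − 7.88/19.90) = 0.725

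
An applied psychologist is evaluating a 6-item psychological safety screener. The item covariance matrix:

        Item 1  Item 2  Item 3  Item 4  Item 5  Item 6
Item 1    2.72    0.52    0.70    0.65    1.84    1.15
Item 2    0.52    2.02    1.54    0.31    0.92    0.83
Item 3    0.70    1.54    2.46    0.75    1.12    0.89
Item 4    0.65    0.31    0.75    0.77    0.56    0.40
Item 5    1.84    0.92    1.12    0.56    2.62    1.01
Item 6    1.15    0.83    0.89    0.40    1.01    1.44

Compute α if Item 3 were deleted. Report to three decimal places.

α = 0.789

Remaining items: Item 1, Item 2, Item 4, Item 5, Item 6 (k = 5).
sum of item variances = 2.72 + 2.02 + 0.77 + 2.62 + 1.44 = 9.57
Var(T) = 9.57 + 2 × 8.19 = 25.95
α (item deleted) = (5/4)·(1 − 9.57/25.95) = 0.789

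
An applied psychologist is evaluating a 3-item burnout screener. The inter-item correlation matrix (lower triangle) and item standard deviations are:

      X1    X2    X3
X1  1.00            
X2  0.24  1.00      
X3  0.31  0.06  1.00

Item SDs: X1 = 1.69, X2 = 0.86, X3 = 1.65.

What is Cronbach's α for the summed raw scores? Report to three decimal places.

Cronbach's α = 0.437

Σσ²ᵢ = 1.69² + 0.86² + 1.65² = 6.3182
Covariances σ_ij = r_ij · s_i · s_j:
  σ(X1,X2) = 0.24 × 1.69 × 0.86 = 0.3488
  σ(X1,X3) = 0.31 × 1.69 × 1.65 = 0.8644
  σ(X2,X3) = 0.06 × 0.86 × 1.65 = 0.0851
σ²_T = Σσ²ᵢ + 2·Σσ_ij = 6.3182 + 2 × 1.2983 = 8.9148
α = (3/2)·(1 − 6.3182/8.9148) = 0.437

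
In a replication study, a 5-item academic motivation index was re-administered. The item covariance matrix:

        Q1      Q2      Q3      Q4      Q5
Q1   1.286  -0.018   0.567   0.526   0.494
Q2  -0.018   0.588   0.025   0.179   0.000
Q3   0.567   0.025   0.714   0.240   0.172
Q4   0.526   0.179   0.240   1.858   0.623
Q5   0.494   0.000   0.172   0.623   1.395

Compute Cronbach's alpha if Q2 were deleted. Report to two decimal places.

Cronbach's alpha = 0.67

Remaining items: Q1, Q3, Q4, Q5 (k = 4).
ΣVar(i) = 1.286 + 0.714 + 1.858 + 1.395 = 5.253
Var(T) = 5.253 + 2 × 2.622 = 10.497
α (item deleted) = (4/3)·(1 − 5.253/10.497) = 0.67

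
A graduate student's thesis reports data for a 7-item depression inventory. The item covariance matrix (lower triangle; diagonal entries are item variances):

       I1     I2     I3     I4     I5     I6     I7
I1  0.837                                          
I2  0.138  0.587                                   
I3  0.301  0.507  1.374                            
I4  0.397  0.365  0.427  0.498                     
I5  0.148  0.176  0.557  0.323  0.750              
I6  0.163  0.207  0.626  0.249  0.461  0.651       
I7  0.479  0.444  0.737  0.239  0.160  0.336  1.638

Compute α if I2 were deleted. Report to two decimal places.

α = 0.79

Remaining items: I1, I3, I4, I5, I6, I7 (k = 6).
ΣVar(i) = 0.837 + 1.374 + 0.498 + 0.750 + 0.651 + 1.638 = 5.748
σ²_total = 5.748 + 2 × 5.603 = 16.954
α (item deleted) = (6/5)·(1 − 5.748/16.954) = 0.79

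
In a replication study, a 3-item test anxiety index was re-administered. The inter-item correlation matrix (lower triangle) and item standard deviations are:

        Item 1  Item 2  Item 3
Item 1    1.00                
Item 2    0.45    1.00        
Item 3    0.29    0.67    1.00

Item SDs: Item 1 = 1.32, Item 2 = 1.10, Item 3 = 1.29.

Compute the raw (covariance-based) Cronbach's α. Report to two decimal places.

Σσ²ᵢ = 1.32² + 1.10² + 1.29² = 4.6165
Covariances σ_ij = r_ij · s_i · s_j:
  σ(Item 1,Item 2) = 0.45 × 1.32 × 1.10 = 0.6534
  σ(Item 1,Item 3) = 0.29 × 1.32 × 1.29 = 0.4938
  σ(Item 2,Item 3) = 0.67 × 1.10 × 1.29 = 0.9507
σ²_T = Σσ²ᵢ + 2·Σσ_ij = 4.6165 + 2 × 2.0979 = 8.8123
α = (3/2)·(1 − 4.6165/8.8123) = 0.71

α = 0.71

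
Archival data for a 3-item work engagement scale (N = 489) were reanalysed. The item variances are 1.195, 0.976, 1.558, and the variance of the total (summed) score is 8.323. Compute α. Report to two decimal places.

Σσᵢ² = 1.195 + 0.976 + 1.558 = 3.729
α = (k/(k−1))·(1 − Σσᵢ²/total variance) = (3/2)·(1 − 3.729/8.323) = 0.83

α = 0.83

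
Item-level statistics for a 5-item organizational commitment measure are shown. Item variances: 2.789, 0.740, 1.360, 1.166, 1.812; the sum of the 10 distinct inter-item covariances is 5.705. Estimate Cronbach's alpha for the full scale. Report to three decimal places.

Cronbach's alpha = 0.740

ΣVar(i) = 2.789 + 0.740 + 1.360 + 1.166 + 1.812 = 7.867
Sum of distinct covariances = 5.705
Var(T) = ΣVar(i) + 2·Σcov = 7.867 + 2 × 5.705 = 19.277
α = (5/4)·(1 − 7.867/19.277) = 0.740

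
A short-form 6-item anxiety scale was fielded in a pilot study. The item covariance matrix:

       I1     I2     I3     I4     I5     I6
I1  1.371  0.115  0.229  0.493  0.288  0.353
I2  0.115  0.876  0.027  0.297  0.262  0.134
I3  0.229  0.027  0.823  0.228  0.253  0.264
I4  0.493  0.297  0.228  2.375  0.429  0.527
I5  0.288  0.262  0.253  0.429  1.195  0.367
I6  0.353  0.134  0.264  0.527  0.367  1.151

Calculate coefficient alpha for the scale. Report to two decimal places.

Σσᵢ² = 1.371 + 0.876 + 0.823 + 2.375 + 1.195 + 1.151 = 7.791
Sum of off-diagonal covariances = 4.266
σ²_T = 7.791 + 2 × 4.266 = 16.323
α = (k/(k−1))·(1 − Σσᵢ²/σ²_T) = (6/5)·(1 − 7.791/16.323) = 0.63

coefficient alpha = 0.63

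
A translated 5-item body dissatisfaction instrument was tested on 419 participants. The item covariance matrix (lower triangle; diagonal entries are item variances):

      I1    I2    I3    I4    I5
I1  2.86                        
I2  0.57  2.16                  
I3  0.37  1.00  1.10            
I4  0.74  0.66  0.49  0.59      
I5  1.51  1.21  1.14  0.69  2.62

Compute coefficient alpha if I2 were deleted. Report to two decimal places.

Remaining items: I1, I3, I4, I5 (k = 4).
sum of item variances = 2.86 + 1.10 + 0.59 + 2.62 = 7.17
σ²_T = 7.17 + 2 × 4.94 = 17.05
α (item deleted) = (4/3)·(1 − 7.17/17.05) = 0.77

coefficient alpha = 0.77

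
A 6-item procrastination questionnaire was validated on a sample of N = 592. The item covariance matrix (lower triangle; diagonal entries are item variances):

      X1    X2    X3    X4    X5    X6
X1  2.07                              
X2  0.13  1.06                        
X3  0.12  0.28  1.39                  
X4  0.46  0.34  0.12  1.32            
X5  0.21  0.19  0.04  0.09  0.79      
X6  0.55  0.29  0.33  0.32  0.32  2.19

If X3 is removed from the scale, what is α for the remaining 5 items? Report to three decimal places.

Remaining items: X1, X2, X4, X5, X6 (k = 5).
Σσᵢ² = 2.07 + 1.06 + 1.32 + 0.79 + 2.19 = 7.43
Var(T) = 7.43 + 2 × 2.90 = 13.23
α (item deleted) = (5/4)·(1 − 7.43/13.23) = 0.548

α = 0.548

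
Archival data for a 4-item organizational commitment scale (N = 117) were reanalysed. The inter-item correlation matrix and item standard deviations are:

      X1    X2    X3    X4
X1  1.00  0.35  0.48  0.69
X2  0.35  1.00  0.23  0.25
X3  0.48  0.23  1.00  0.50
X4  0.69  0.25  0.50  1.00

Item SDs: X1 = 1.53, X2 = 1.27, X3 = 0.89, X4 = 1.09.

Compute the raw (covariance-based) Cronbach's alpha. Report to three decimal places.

Σσ²ᵢ = 1.53² + 1.27² + 0.89² + 1.09² = 5.9340
Covariances σ_ij = r_ij · s_i · s_j:
  σ(X1,X2) = 0.35 × 1.53 × 1.27 = 0.6801
  σ(X1,X3) = 0.48 × 1.53 × 0.89 = 0.6536
  σ(X1,X4) = 0.69 × 1.53 × 1.09 = 1.1507
  σ(X2,X3) = 0.23 × 1.27 × 0.89 = 0.2600
  σ(X2,X4) = 0.25 × 1.27 × 1.09 = 0.3461
  σ(X3,X4) = 0.50 × 0.89 × 1.09 = 0.4851
σ²_T = Σσ²ᵢ + 2·Σσ_ij = 5.9340 + 2 × 3.5756 = 13.0852
α = (4/3)·(1 − 5.9340/13.0852) = 0.729

Cronbach's alpha = 0.729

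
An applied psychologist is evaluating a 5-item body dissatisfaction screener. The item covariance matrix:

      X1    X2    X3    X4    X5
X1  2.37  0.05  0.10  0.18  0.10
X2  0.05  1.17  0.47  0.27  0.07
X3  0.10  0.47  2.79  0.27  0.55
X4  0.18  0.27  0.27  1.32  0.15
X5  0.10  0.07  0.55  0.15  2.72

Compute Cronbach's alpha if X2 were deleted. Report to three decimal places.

Remaining items: X1, X3, X4, X5 (k = 4).
sum of item variances = 2.37 + 2.79 + 1.32 + 2.72 = 9.20
σ²_total = 9.20 + 2 × 1.35 = 11.90
α (item deleted) = (4/3)·(1 − 9.20/11.90) = 0.303

Cronbach's alpha = 0.303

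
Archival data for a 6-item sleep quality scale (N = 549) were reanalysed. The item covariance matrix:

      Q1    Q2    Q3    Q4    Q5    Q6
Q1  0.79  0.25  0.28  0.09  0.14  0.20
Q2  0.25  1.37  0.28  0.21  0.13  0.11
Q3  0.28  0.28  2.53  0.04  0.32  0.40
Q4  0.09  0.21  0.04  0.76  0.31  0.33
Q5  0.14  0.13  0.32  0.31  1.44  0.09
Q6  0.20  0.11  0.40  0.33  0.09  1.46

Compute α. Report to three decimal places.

α = 0.519

sum of item variances = 0.79 + 1.37 + 2.53 + 0.76 + 1.44 + 1.46 = 8.35
Σ_{i<j} σ_ij = 3.18
Var(T) = 8.35 + 2 × 3.18 = 14.71
α = (k/(k−1))·(1 − sum of item variances/Var(T)) = (6/5)·(1 − 8.35/14.71) = 0.519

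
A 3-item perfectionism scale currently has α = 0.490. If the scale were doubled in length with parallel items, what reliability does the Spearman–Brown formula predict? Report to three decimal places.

Length factor m = 2
α' = m·α / (1 + (m−1)·α)
   = 2 × 0.490 / (1 + (2 − 1) × 0.490)
   = 0.9800 / 1.4900 = 0.658

predicted reliability = 0.658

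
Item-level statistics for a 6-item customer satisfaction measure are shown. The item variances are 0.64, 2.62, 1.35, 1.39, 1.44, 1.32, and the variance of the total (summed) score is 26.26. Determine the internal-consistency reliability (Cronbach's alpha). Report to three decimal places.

α = 0.800

Σσ²ᵢ = 0.64 + 2.62 + 1.35 + 1.39 + 1.44 + 1.32 = 8.76
α = (k/(k−1))·(1 − Σσ²ᵢ/Var(T)) = (6/5)·(1 − 8.76/26.26) = 0.800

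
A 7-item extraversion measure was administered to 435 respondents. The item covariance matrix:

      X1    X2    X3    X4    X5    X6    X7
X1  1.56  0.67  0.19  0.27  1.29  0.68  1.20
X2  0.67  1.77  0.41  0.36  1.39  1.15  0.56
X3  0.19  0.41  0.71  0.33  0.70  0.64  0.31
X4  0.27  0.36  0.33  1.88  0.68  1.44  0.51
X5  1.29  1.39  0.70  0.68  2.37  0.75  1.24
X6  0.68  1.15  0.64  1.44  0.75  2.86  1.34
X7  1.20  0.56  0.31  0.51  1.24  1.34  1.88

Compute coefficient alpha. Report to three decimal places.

sum of item variances = 1.56 + 1.77 + 0.71 + 1.88 + 2.37 + 2.86 + 1.88 = 13.03
Σ_{i<j} σ_ij = 16.11
σ²_total = 13.03 + 2 × 16.11 = 45.25
α = (k/(k−1))·(1 − sum of item variances/σ²_total) = (7/6)·(1 − 13.03/45.25) = 0.831

coefficient alpha = 0.831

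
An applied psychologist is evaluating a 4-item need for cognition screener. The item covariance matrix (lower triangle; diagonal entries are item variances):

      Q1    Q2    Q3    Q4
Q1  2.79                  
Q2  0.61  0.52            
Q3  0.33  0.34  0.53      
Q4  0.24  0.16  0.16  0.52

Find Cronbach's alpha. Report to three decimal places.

Cronbach's alpha = 0.610

ΣVar(i) = 2.79 + 0.52 + 0.53 + 0.52 = 4.36
Sum of off-diagonal covariances = 1.84
σ²_T = 4.36 + 2 × 1.84 = 8.04
α = (k/(k−1))·(1 − ΣVar(i)/σ²_T) = (4/3)·(1 − 4.36/8.04) = 0.610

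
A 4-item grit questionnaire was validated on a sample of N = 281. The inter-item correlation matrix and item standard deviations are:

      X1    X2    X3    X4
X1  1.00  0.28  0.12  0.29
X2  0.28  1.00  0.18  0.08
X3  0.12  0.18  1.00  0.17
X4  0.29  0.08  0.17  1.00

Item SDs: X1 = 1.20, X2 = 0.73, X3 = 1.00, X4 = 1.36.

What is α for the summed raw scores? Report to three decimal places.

Σσ²ᵢ = 1.20² + 0.73² + 1.00² + 1.36² = 4.8225
Covariances σ_ij = r_ij · s_i · s_j:
  σ(X1,X2) = 0.28 × 1.20 × 0.73 = 0.2453
  σ(X1,X3) = 0.12 × 1.20 × 1.00 = 0.1440
  σ(X1,X4) = 0.29 × 1.20 × 1.36 = 0.4733
  σ(X2,X3) = 0.18 × 0.73 × 1.00 = 0.1314
  σ(X2,X4) = 0.08 × 0.73 × 1.36 = 0.0794
  σ(X3,X4) = 0.17 × 1.00 × 1.36 = 0.2312
σ²_T = Σσ²ᵢ + 2·Σσ_ij = 4.8225 + 2 × 1.3046 = 7.4317
α = (4/3)·(1 − 4.8225/7.4317) = 0.468

α = 0.468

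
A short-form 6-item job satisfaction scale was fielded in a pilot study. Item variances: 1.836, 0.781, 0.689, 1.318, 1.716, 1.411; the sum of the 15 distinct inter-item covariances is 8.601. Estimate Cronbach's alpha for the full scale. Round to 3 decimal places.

α = 0.827

Σσᵢ² = 1.836 + 0.781 + 0.689 + 1.318 + 1.716 + 1.411 = 7.751
Sum of distinct covariances = 8.601
σ²_T = Σσᵢ² + 2·Σcov = 7.751 + 2 × 8.601 = 24.953
α = (6/5)·(1 − 7.751/24.953) = 0.827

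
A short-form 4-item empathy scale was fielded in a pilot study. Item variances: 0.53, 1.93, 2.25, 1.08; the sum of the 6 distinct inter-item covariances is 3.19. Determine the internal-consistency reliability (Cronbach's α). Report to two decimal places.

α = 0.70

Σσᵢ² = 0.53 + 1.93 + 2.25 + 1.08 = 5.79
Sum of distinct covariances = 3.19
σ²_T = Σσᵢ² + 2·Σcov = 5.79 + 2 × 3.19 = 12.17
α = (4/3)·(1 − 5.79/12.17) = 0.70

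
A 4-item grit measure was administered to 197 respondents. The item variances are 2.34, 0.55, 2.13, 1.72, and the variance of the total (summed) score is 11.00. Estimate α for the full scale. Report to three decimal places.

α = 0.516

Σσᵢ² = 2.34 + 0.55 + 2.13 + 1.72 = 6.74
α = (k/(k−1))·(1 − Σσᵢ²/σ²_total) = (4/3)·(1 − 6.74/11.00) = 0.516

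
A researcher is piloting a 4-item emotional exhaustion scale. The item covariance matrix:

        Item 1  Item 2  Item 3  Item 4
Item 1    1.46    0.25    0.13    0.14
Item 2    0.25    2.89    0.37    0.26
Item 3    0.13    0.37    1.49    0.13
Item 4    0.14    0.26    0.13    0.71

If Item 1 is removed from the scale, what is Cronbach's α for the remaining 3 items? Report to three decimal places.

Remaining items: Item 2, Item 3, Item 4 (k = 3).
Σσ²ᵢ = 2.89 + 1.49 + 0.71 = 5.09
σ²_total = 5.09 + 2 × 0.76 = 6.61
α (item deleted) = (3/2)·(1 − 5.09/6.61) = 0.345

Cronbach's α = 0.345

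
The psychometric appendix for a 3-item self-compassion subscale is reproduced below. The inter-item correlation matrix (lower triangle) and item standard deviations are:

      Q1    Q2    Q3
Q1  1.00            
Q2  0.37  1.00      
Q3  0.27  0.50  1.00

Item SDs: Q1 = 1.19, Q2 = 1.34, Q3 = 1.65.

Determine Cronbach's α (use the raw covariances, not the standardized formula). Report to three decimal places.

Σσ²ᵢ = 1.19² + 1.34² + 1.65² = 5.9342
Covariances σ_ij = r_ij · s_i · s_j:
  σ(Q1,Q2) = 0.37 × 1.19 × 1.34 = 0.5900
  σ(Q1,Q3) = 0.27 × 1.19 × 1.65 = 0.5301
  σ(Q2,Q3) = 0.50 × 1.34 × 1.65 = 1.1055
σ²_T = Σσ²ᵢ + 2·Σσ_ij = 5.9342 + 2 × 2.2256 = 10.3854
α = (3/2)·(1 − 5.9342/10.3854) = 0.643

α = 0.643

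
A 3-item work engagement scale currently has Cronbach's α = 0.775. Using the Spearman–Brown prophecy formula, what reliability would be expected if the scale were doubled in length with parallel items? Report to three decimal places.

Length factor m = 2
α' = m·α / (1 + (m−1)·α)
   = 2 × 0.775 / (1 + (2 − 1) × 0.775)
   = 1.5500 / 1.7750 = 0.873

predicted reliability = 0.873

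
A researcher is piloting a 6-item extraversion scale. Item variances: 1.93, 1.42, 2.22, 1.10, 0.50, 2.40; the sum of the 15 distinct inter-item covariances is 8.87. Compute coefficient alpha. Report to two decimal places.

Σσ²ᵢ = 1.93 + 1.42 + 2.22 + 1.10 + 0.50 + 2.40 = 9.57
Sum of distinct covariances = 8.87
Var(T) = Σσ²ᵢ + 2·Σcov = 9.57 + 2 × 8.87 = 27.31
α = (6/5)·(1 − 9.57/27.31) = 0.78

coefficient alpha = 0.78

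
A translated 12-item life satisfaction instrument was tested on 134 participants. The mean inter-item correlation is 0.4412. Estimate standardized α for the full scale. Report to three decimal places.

α = 0.905

Standardized α = k·r̄ / (1 + (k−1)·r̄) = 12 × 0.4412 / (1 + 11 × 0.4412)
  = 5.2944 / 5.8532 = 0.905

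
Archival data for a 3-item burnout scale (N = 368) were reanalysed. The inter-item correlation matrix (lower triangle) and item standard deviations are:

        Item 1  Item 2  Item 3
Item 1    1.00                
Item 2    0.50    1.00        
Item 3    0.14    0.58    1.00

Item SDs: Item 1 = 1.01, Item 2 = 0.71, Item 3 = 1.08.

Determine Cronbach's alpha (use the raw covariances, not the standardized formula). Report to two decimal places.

Σσ²ᵢ = 1.01² + 0.71² + 1.08² = 2.6906
Covariances σ_ij = r_ij · s_i · s_j:
  σ(Item 1,Item 2) = 0.50 × 1.01 × 0.71 = 0.3585
  σ(Item 1,Item 3) = 0.14 × 1.01 × 1.08 = 0.1527
  σ(Item 2,Item 3) = 0.58 × 0.71 × 1.08 = 0.4447
σ²_T = Σσ²ᵢ + 2·Σσ_ij = 2.6906 + 2 × 0.9559 = 4.6024
α = (3/2)·(1 − 2.6906/4.6024) = 0.62

α = 0.62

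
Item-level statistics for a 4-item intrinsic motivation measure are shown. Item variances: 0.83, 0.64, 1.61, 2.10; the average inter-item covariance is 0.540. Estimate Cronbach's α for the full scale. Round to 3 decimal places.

Σσᵢ² = 0.83 + 0.64 + 1.61 + 2.10 = 5.18
Sum of the 6 distinct covariances = 6 × 0.540 = 3.240
total variance = Σσᵢ² + 2·Σcov = 5.18 + 2 × 3.240 = 11.660
α = (4/3)·(1 − 5.18/11.660) = 0.741

α = 0.741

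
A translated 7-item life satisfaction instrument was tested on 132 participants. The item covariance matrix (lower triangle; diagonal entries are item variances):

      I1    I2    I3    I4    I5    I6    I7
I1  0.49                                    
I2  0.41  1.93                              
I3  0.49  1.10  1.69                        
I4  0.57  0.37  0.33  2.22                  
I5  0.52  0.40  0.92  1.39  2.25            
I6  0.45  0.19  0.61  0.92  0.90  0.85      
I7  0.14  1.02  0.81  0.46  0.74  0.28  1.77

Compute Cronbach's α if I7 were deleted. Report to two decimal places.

α = 0.80

Remaining items: I1, I2, I3, I4, I5, I6 (k = 6).
sum of item variances = 0.49 + 1.93 + 1.69 + 2.22 + 2.25 + 0.85 = 9.43
σ²_T = 9.43 + 2 × 9.57 = 28.57
α (item deleted) = (6/5)·(1 − 9.43/28.57) = 0.80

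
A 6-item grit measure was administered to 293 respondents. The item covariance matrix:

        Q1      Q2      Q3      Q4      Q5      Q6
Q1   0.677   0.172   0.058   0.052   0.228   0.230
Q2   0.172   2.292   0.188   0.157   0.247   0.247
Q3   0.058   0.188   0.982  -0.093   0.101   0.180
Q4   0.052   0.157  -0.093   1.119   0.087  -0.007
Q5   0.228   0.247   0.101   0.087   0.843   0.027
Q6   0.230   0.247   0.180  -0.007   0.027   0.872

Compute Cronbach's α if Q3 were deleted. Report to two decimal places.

Cronbach's α = 0.41

Remaining items: Q1, Q2, Q4, Q5, Q6 (k = 5).
Σσᵢ² = 0.677 + 2.292 + 1.119 + 0.843 + 0.872 = 5.803
σ²_total = 5.803 + 2 × 1.440 = 8.683
α (item deleted) = (5/4)·(1 − 5.803/8.683) = 0.41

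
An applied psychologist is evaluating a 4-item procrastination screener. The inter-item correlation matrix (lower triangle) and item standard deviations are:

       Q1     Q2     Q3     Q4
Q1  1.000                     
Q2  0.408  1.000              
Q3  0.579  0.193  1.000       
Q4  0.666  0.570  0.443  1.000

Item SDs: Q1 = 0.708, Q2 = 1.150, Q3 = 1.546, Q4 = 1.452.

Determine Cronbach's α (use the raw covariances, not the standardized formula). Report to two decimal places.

Σσ²ᵢ = 0.708² + 1.150² + 1.546² + 1.452² = 6.3222
Covariances σ_ij = r_ij · s_i · s_j:
  σ(Q1,Q2) = 0.408 × 0.708 × 1.150 = 0.3322
  σ(Q1,Q3) = 0.579 × 0.708 × 1.546 = 0.6338
  σ(Q1,Q4) = 0.666 × 0.708 × 1.452 = 0.6847
  σ(Q2,Q3) = 0.193 × 1.150 × 1.546 = 0.3431
  σ(Q2,Q4) = 0.570 × 1.150 × 1.452 = 0.9518
  σ(Q3,Q4) = 0.443 × 1.546 × 1.452 = 0.9944
σ²_T = Σσ²ᵢ + 2·Σσ_ij = 6.3222 + 2 × 3.9400 = 14.2022
α = (4/3)·(1 − 6.3222/14.2022) = 0.74

Cronbach's α = 0.74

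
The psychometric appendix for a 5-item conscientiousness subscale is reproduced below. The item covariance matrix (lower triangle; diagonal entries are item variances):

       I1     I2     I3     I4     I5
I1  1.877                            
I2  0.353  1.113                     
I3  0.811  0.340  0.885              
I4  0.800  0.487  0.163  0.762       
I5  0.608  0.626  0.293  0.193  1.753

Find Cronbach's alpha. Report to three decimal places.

ΣVar(i) = 1.877 + 1.113 + 0.885 + 0.762 + 1.753 = 6.390
Sum of off-diagonal covariances = 4.674
σ²_total = 6.390 + 2 × 4.674 = 15.738
α = (k/(k−1))·(1 − ΣVar(i)/σ²_total) = (5/4)·(1 − 6.390/15.738) = 0.742

α = 0.742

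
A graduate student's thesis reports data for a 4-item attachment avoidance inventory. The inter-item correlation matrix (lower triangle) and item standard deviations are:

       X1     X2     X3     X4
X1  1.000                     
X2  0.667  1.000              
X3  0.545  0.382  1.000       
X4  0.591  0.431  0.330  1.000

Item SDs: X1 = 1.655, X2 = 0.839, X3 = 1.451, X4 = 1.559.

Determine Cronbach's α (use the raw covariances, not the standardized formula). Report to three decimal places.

α = 0.775

Σσ²ᵢ = 1.655² + 0.839² + 1.451² + 1.559² = 7.9788
Covariances σ_ij = r_ij · s_i · s_j:
  σ(X1,X2) = 0.667 × 1.655 × 0.839 = 0.9262
  σ(X1,X3) = 0.545 × 1.655 × 1.451 = 1.3088
  σ(X1,X4) = 0.591 × 1.655 × 1.559 = 1.5249
  σ(X2,X3) = 0.382 × 0.839 × 1.451 = 0.4650
  σ(X2,X4) = 0.431 × 0.839 × 1.559 = 0.5637
  σ(X3,X4) = 0.330 × 1.451 × 1.559 = 0.7465
σ²_T = Σσ²ᵢ + 2·Σσ_ij = 7.9788 + 2 × 5.5351 = 19.0490
α = (4/3)·(1 − 7.9788/19.0490) = 0.775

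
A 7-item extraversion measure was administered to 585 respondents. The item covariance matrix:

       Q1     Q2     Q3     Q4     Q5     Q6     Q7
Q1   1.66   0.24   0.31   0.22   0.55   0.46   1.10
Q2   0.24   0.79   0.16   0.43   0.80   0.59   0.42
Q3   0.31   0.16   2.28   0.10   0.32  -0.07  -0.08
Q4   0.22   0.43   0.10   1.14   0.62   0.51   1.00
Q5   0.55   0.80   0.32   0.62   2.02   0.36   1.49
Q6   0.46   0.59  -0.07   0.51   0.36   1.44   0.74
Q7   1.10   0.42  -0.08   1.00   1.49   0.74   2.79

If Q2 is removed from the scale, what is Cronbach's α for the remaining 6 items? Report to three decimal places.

Remaining items: Q1, Q3, Q4, Q5, Q6, Q7 (k = 6).
Σσ²ᵢ = 1.66 + 2.28 + 1.14 + 2.02 + 1.44 + 2.79 = 11.33
Var(T) = 11.33 + 2 × 7.63 = 26.59
α (item deleted) = (6/5)·(1 − 11.33/26.59) = 0.689

Cronbach's α = 0.689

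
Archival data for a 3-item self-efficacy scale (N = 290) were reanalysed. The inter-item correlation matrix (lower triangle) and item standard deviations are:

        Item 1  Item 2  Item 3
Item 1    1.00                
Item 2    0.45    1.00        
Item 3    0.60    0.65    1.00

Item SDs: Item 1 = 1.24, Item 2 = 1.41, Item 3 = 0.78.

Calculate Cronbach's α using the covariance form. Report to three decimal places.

Σσ²ᵢ = 1.24² + 1.41² + 0.78² = 4.1341
Covariances σ_ij = r_ij · s_i · s_j:
  σ(Item 1,Item 2) = 0.45 × 1.24 × 1.41 = 0.7868
  σ(Item 1,Item 3) = 0.60 × 1.24 × 0.78 = 0.5803
  σ(Item 2,Item 3) = 0.65 × 1.41 × 0.78 = 0.7149
σ²_T = Σσ²ᵢ + 2·Σσ_ij = 4.1341 + 2 × 2.0820 = 8.2981
α = (3/2)·(1 − 4.1341/8.2981) = 0.753

Cronbach's α = 0.753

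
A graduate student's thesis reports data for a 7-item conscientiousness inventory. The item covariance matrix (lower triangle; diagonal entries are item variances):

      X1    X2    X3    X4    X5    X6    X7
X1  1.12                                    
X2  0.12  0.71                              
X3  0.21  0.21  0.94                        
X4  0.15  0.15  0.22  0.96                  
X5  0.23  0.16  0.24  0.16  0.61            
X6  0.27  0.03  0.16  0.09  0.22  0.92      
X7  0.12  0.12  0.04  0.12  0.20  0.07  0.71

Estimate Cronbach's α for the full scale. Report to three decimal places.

Σσ²ᵢ = 1.12 + 0.71 + 0.94 + 0.96 + 0.61 + 0.92 + 0.71 = 5.97
Sum of the distinct covariances = 3.29
σ²_total = 5.97 + 2 × 3.29 = 12.55
α = (k/(k−1))·(1 − Σσ²ᵢ/σ²_total) = (7/6)·(1 − 5.97/12.55) = 0.612

Cronbach's α = 0.612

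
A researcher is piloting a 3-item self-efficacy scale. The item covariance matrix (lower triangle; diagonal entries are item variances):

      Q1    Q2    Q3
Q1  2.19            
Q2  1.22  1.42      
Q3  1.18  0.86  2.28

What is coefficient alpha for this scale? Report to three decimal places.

α = 0.788

sum of item variances = 2.19 + 1.42 + 2.28 = 5.89
Σ_{i<j} σ_ij = 3.26
Var(T) = 5.89 + 2 × 3.26 = 12.41
α = (k/(k−1))·(1 − sum of item variances/Var(T)) = (3/2)·(1 − 5.89/12.41) = 0.788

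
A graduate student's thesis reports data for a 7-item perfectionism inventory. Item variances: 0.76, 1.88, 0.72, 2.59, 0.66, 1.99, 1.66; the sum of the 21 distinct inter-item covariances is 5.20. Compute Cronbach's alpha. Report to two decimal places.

sum of item variances = 0.76 + 1.88 + 0.72 + 2.59 + 0.66 + 1.99 + 1.66 = 10.26
Sum of distinct covariances = 5.20
Var(T) = sum of item variances + 2·Σcov = 10.26 + 2 × 5.20 = 20.66
α = (7/6)·(1 − 10.26/20.66) = 0.59

Cronbach's alpha = 0.59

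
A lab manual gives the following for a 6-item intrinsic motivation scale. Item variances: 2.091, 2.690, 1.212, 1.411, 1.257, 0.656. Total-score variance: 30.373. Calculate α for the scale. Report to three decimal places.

ΣVar(i) = 2.091 + 2.690 + 1.212 + 1.411 + 1.257 + 0.656 = 9.317
α = (k/(k−1))·(1 − ΣVar(i)/σ²_total) = (6/5)·(1 − 9.317/30.373) = 0.832

α = 0.832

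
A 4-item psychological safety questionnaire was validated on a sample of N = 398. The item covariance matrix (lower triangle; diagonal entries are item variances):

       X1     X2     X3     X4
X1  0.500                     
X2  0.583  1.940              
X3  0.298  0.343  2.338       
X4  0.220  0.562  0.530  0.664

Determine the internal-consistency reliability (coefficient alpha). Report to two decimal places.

Σσ²ᵢ = 0.500 + 1.940 + 2.338 + 0.664 = 5.442
Sum of off-diagonal covariances = 2.536
σ²_T = 5.442 + 2 × 2.536 = 10.514
α = (k/(k−1))·(1 − Σσ²ᵢ/σ²_T) = (4/3)·(1 − 5.442/10.514) = 0.64

coefficient alpha = 0.64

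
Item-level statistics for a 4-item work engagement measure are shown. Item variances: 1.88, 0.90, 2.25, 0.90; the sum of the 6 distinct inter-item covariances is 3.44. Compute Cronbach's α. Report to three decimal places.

α = 0.716

sum of item variances = 1.88 + 0.90 + 2.25 + 0.90 = 5.93
Sum of distinct covariances = 3.44
Var(T) = sum of item variances + 2·Σcov = 5.93 + 2 × 3.44 = 12.81
α = (4/3)·(1 − 5.93/12.81) = 0.716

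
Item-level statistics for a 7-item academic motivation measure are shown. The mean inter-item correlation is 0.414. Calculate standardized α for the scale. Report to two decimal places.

standardized α = 0.83

Standardized α = k·r̄ / (1 + (k−1)·r̄) = 7 × 0.414 / (1 + 6 × 0.414)
  = 2.8980 / 3.4840 = 0.83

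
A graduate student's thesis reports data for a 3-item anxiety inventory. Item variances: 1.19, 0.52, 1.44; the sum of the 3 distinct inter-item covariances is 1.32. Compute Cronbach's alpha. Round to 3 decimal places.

sum of item variances = 1.19 + 0.52 + 1.44 = 3.15
Sum of distinct covariances = 1.32
Var(T) = sum of item variances + 2·Σcov = 3.15 + 2 × 1.32 = 5.79
α = (3/2)·(1 − 3.15/5.79) = 0.684

Cronbach's alpha = 0.684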